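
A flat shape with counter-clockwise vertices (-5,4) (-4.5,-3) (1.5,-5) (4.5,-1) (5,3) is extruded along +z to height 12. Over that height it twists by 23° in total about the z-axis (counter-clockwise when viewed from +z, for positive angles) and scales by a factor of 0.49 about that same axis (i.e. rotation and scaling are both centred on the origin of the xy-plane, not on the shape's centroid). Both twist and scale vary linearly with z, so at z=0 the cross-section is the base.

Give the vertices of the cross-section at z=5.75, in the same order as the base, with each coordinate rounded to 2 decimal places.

Cross-section at z=5.75: (-4.29,2.24) (-2.90,-2.88) (1.83,-3.49) (3.48,-0.09) (3.28,2.95)

t = z/height = 5.75/12 = 0.479167
s = 1 + (scale-1)·z/height = 1 + (0.49-1)·5.75/12 = 0.755625
θ = twist·z/height = 23°·5.75/12 = 11.0208° = 0.192350 rad
cos θ = 0.981558, sin θ = 0.191166 (intermediates below are computed at full precision and shown rounded to 5 d.p.)
v1: (-5,4) → rotate → (-5.67245,2.97040) → ×s → (-4.28625,2.24451) → (-4.29,2.24)
v2: (-4.5,-3) → rotate → (-3.84351,-3.80492) → ×s → (-2.90425,-2.87509) → (-2.90,-2.88)
v3: (1.5,-5) → rotate → (2.42817,-4.62104) → ×s → (1.83478,-3.49177) → (1.83,-3.49)
v4: (4.5,-1) → rotate → (4.60818,-0.12131) → ×s → (3.48205,-0.09167) → (3.48,-0.09)
v5: (5,3) → rotate → (4.33429,3.90050) → ×s → (3.27510,2.94732) → (3.28,2.95)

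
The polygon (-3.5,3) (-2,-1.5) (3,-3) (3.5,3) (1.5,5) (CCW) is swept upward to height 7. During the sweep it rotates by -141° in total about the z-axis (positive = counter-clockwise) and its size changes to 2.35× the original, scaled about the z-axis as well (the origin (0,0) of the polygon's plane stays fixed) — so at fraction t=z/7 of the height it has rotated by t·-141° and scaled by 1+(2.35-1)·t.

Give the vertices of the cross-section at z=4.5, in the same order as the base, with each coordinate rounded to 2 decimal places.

t = z/height = 4.5/7 = 0.642857
s = 1 + (scale-1)·z/height = 1 + (2.35-1)·4.5/7 = 1.867857
θ = twist·z/height = -141°·4.5/7 = -90.6429° = -1.582016 rad
cos θ = -0.011220, sin θ = -0.999937 (intermediates below are computed at full precision and shown rounded to 5 d.p.)
v1: (-3.5,3) → rotate → (3.03908,3.46612) → ×s → (5.67657,6.47422) → (5.68,6.47)
v2: (-2,-1.5) → rotate → (-1.47747,2.01670) → ×s → (-2.75970,3.76691) → (-2.76,3.77)
v3: (3,-3) → rotate → (-3.03347,-2.96615) → ×s → (-5.66609,-5.54035) → (-5.67,-5.54)
v4: (3.5,3) → rotate → (2.96054,-3.53344) → ×s → (5.52987,-6.59996) → (5.53,-6.60)
v5: (1.5,5) → rotate → (4.98286,-1.55600) → ×s → (9.30726,-2.90639) → (9.31,-2.91)

Cross-section at z=4.5: (5.68,6.47) (-2.76,3.77) (-5.67,-5.54) (5.53,-6.60) (9.31,-2.91)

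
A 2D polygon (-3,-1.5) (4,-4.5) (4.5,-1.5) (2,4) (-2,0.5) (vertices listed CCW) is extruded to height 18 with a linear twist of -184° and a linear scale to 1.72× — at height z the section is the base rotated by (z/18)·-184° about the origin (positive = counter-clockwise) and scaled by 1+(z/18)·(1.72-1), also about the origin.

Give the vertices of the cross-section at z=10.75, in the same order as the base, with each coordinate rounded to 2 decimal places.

t = z/height = 10.75/18 = 0.597222
s = 1 + (scale-1)·z/height = 1 + (1.72-1)·10.75/18 = 1.430000
θ = twist·z/height = -184°·10.75/18 = -109.8889° = -1.917923 rad
cos θ = -0.340197, sin θ = -0.940354 (intermediates below are computed at full precision and shown rounded to 5 d.p.)
v1: (-3,-1.5) → rotate → (-0.38994,3.33136) → ×s → (-0.55761,4.76384) → (-0.56,4.76)
v2: (4,-4.5) → rotate → (-5.59238,-2.23053) → ×s → (-7.99711,-3.18966) → (-8.00,-3.19)
v3: (4.5,-1.5) → rotate → (-2.94142,-3.72130) → ×s → (-4.20623,-5.32146) → (-4.21,-5.32)
v4: (2,4) → rotate → (3.08102,-3.24150) → ×s → (4.40586,-4.63534) → (4.41,-4.64)
v5: (-2,0.5) → rotate → (1.15057,1.71061) → ×s → (1.64532,2.44617) → (1.65,2.45)

Cross-section at z=10.75: (-0.56,4.76) (-8.00,-3.19) (-4.21,-5.32) (4.41,-4.64) (1.65,2.45)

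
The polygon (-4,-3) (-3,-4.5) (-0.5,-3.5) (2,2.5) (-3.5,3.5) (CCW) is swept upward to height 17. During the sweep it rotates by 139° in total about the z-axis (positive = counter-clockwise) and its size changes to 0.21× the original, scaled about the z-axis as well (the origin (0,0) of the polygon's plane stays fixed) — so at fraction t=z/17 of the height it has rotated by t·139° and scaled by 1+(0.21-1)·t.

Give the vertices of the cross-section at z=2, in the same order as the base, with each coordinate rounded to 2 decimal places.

t = z/height = 2/17 = 0.117647
s = 1 + (scale-1)·z/height = 1 + (0.21-1)·2/17 = 0.907059
θ = twist·z/height = 139°·2/17 = 16.3529° = 0.285413 rad
cos θ = 0.959546, sin θ = 0.281553 (intermediates below are computed at full precision and shown rounded to 5 d.p.)
v1: (-4,-3) → rotate → (-2.99352,-4.00485) → ×s → (-2.71530,-3.63263) → (-2.72,-3.63)
v2: (-3,-4.5) → rotate → (-1.61165,-5.16262) → ×s → (-1.46186,-4.68280) → (-1.46,-4.68)
v3: (-0.5,-3.5) → rotate → (0.50566,-3.49919) → ×s → (0.45867,-3.17397) → (0.46,-3.17)
v4: (2,2.5) → rotate → (1.21521,2.96197) → ×s → (1.10226,2.68668) → (1.10,2.69)
v5: (-3.5,3.5) → rotate → (-4.34385,2.37297) → ×s → (-3.94012,2.15243) → (-3.94,2.15)

Cross-section at z=2: (-2.72,-3.63) (-1.46,-4.68) (0.46,-3.17) (1.10,2.69) (-3.94,2.15)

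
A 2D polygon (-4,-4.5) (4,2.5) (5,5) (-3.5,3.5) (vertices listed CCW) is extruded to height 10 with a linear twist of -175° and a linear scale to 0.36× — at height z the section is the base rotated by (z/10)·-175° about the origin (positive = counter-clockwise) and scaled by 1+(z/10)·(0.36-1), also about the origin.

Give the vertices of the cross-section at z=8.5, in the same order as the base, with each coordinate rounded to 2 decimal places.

t = z/height = 8.5/10 = 0.85
s = 1 + (scale-1)·z/height = 1 + (0.36-1)·8.5/10 = 0.456000
θ = twist·z/height = -175°·8.5/10 = -148.7500° = -2.596177 rad
cos θ = -0.854912, sin θ = -0.518773 (intermediates below are computed at full precision and shown rounded to 5 d.p.)
v1: (-4,-4.5) → rotate → (1.08517,5.92220) → ×s → (0.49484,2.70052) → (0.49,2.70)
v2: (4,2.5) → rotate → (-2.12271,-4.21237) → ×s → (-0.96796,-1.92084) → (-0.97,-1.92)
v3: (5,5) → rotate → (-1.68069,-6.86843) → ×s → (-0.76640,-3.13200) → (-0.77,-3.13)
v4: (-3.5,3.5) → rotate → (4.80790,-1.17649) → ×s → (2.19240,-0.53648) → (2.19,-0.54)

Cross-section at z=8.5: (0.49,2.70) (-0.97,-1.92) (-0.77,-3.13) (2.19,-0.54)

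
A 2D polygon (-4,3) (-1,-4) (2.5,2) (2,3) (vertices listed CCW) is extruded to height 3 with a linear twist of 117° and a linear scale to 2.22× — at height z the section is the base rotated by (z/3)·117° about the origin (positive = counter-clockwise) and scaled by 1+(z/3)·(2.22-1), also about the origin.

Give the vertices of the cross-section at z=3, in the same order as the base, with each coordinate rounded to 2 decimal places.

t = z/height = 3/3 = 1
s = 1 + (scale-1)·z/height = 1 + (2.22-1)·3/3 = 2.220000
θ = twist·z/height = 117°·3/3 = 117.0000° = 2.042035 rad
cos θ = -0.453990, sin θ = 0.891007 (intermediates below are computed at full precision and shown rounded to 5 d.p.)
v1: (-4,3) → rotate → (-0.85706,-4.92600) → ×s → (-1.90267,-10.93571) → (-1.90,-10.94)
v2: (-1,-4) → rotate → (4.01802,0.92496) → ×s → (8.92000,2.05340) → (8.92,2.05)
v3: (2.5,2) → rotate → (-2.91699,1.31954) → ×s → (-6.47572,2.92937) → (-6.48,2.93)
v4: (2,3) → rotate → (-3.58100,0.42004) → ×s → (-7.94982,0.93249) → (-7.95,0.93)

Cross-section at z=3: (-1.90,-10.94) (8.92,2.05) (-6.48,2.93) (-7.95,0.93)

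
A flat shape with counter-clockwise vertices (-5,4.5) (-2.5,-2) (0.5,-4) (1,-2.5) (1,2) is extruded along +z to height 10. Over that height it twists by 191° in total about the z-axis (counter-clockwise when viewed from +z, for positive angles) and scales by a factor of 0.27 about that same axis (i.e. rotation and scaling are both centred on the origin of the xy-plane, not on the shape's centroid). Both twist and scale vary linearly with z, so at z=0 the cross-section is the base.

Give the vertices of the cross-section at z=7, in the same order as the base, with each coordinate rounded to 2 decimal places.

Cross-section at z=7: (0.10,-3.29) (1.55,-0.21) (1.25,1.53) (0.55,1.20) (-1.04,-0.32)

t = z/height = 7/10 = 0.7
s = 1 + (scale-1)·z/height = 1 + (0.27-1)·7/10 = 0.489000
θ = twist·z/height = 191°·7/10 = 133.7000° = 2.333505 rad
cos θ = -0.690882, sin θ = 0.722967 (intermediates below are computed at full precision and shown rounded to 5 d.p.)
v1: (-5,4.5) → rotate → (0.20106,-6.72381) → ×s → (0.09832,-3.28794) → (0.10,-3.29)
v2: (-2.5,-2) → rotate → (3.17314,-0.42565) → ×s → (1.55167,-0.20814) → (1.55,-0.21)
v3: (0.5,-4) → rotate → (2.54643,3.12501) → ×s → (1.24520,1.52813) → (1.25,1.53)
v4: (1,-2.5) → rotate → (1.11654,2.45017) → ×s → (0.54599,1.19813) → (0.55,1.20)
v5: (1,2) → rotate → (-2.13682,-0.65880) → ×s → (-1.04490,-0.32215) → (-1.04,-0.32)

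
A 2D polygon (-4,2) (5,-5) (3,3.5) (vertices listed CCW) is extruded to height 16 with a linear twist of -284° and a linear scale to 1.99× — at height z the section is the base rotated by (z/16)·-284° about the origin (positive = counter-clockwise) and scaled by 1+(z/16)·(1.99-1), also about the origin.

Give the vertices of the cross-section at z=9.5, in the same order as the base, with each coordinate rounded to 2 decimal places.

t = z/height = 9.5/16 = 0.59375
s = 1 + (scale-1)·z/height = 1 + (1.99-1)·9.5/16 = 1.587813
θ = twist·z/height = -284°·9.5/16 = -168.6250° = -2.943061 rad
cos θ = -0.980357, sin θ = -0.197230 (intermediates below are computed at full precision and shown rounded to 5 d.p.)
v1: (-4,2) → rotate → (4.31589,-1.17180) → ×s → (6.85282,-1.86059) → (6.85,-1.86)
v2: (5,-5) → rotate → (-5.88793,3.91564) → ×s → (-9.34894,6.21730) → (-9.35,6.22)
v3: (3,3.5) → rotate → (-2.25077,-4.02294) → ×s → (-3.57380,-6.38767) → (-3.57,-6.39)

Cross-section at z=9.5: (6.85,-1.86) (-9.35,6.22) (-3.57,-6.39)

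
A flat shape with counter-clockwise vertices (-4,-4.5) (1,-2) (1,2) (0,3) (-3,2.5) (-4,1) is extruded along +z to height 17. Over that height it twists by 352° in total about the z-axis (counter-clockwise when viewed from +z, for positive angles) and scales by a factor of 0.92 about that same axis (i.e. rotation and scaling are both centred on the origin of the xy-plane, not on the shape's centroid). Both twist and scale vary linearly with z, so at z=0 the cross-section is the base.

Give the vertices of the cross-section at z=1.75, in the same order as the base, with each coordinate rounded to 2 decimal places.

t = z/height = 1.75/17 = 0.102941
s = 1 + (scale-1)·z/height = 1 + (0.92-1)·1.75/17 = 0.991765
θ = twist·z/height = 352°·1.75/17 = 36.2353° = 0.632425 rad
cos θ = 0.806596, sin θ = 0.591103 (intermediates below are computed at full precision and shown rounded to 5 d.p.)
v1: (-4,-4.5) → rotate → (-0.56642,-5.99409) → ×s → (-0.56176,-5.94473) → (-0.56,-5.94)
v2: (1,-2) → rotate → (1.98880,-1.02209) → ×s → (1.97242,-1.01367) → (1.97,-1.01)
v3: (1,2) → rotate → (-0.37561,2.20430) → ×s → (-0.37252,2.18614) → (-0.37,2.19)
v4: (0,3) → rotate → (-1.77331,2.41979) → ×s → (-1.75870,2.39986) → (-1.76,2.40)
v5: (-3,2.5) → rotate → (-3.89755,0.24318) → ×s → (-3.86545,0.24118) → (-3.87,0.24)
v6: (-4,1) → rotate → (-3.81749,-1.55781) → ×s → (-3.78605,-1.54499) → (-3.79,-1.54)

Cross-section at z=1.75: (-0.56,-5.94) (1.97,-1.01) (-0.37,2.19) (-1.76,2.40) (-3.87,0.24) (-3.79,-1.54)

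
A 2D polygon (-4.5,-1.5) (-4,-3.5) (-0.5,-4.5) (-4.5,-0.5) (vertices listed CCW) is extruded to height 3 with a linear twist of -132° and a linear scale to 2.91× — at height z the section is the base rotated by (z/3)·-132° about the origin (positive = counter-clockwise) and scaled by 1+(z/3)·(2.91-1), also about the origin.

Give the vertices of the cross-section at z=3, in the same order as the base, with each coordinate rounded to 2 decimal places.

t = z/height = 3/3 = 1
s = 1 + (scale-1)·z/height = 1 + (2.91-1)·3/3 = 2.910000
θ = twist·z/height = -132°·3/3 = -132.0000° = -2.303835 rad
cos θ = -0.669131, sin θ = -0.743145 (intermediates below are computed at full precision and shown rounded to 5 d.p.)
v1: (-4.5,-1.5) → rotate → (1.89637,4.34785) → ×s → (5.51844,12.65224) → (5.52,12.65)
v2: (-4,-3.5) → rotate → (0.07552,5.31454) → ×s → (0.21975,15.46530) → (0.22,15.47)
v3: (-0.5,-4.5) → rotate → (-3.00959,3.38266) → ×s → (-8.75790,9.84354) → (-8.76,9.84)
v4: (-4.5,-0.5) → rotate → (2.63952,3.67872) → ×s → (7.68099,10.70507) → (7.68,10.71)

Cross-section at z=3: (5.52,12.65) (0.22,15.47) (-8.76,9.84) (7.68,10.71)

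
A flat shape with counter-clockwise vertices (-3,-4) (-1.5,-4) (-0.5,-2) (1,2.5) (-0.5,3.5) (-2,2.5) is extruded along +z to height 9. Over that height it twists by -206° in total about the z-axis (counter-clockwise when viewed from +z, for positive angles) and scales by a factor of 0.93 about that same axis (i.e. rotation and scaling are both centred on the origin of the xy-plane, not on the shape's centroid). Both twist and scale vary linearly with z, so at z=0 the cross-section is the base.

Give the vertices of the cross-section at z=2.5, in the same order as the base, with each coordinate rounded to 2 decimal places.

Cross-section at z=2.5: (-4.89,0.35) (-4.09,-0.89) (-1.91,-0.65) (2.59,0.50) (2.62,2.27) (1.00,2.98)

t = z/height = 2.5/9 = 0.277778
s = 1 + (scale-1)·z/height = 1 + (0.93-1)·2.5/9 = 0.980556
θ = twist·z/height = -206°·2.5/9 = -57.2222° = -0.998716 rad
cos θ = 0.541382, sin θ = -0.840777 (intermediates below are computed at full precision and shown rounded to 5 d.p.)
v1: (-3,-4) → rotate → (-4.98725,0.35680) → ×s → (-4.89028,0.34986) → (-4.89,0.35)
v2: (-1.5,-4) → rotate → (-4.17518,-0.90436) → ×s → (-4.09400,-0.88678) → (-4.09,-0.89)
v3: (-0.5,-2) → rotate → (-1.95224,-0.66238) → ×s → (-1.91428,-0.64950) → (-1.91,-0.65)
v4: (1,2.5) → rotate → (2.64332,0.51268) → ×s → (2.59193,0.50271) → (2.59,0.50)
v5: (-0.5,3.5) → rotate → (2.67203,2.31523) → ×s → (2.62007,2.27021) → (2.62,2.27)
v6: (-2,2.5) → rotate → (1.01918,3.03501) → ×s → (0.99936,2.97599) → (1.00,2.98)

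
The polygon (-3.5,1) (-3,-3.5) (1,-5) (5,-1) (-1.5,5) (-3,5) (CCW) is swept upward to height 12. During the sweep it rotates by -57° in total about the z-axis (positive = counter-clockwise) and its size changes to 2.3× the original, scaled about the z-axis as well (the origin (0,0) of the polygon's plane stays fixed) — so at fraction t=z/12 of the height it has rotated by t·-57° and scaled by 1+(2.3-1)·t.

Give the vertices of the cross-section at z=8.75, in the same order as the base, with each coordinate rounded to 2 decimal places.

Cross-section at z=8.75: (-3.81,5.98) (-8.90,-1.22) (-5.00,-8.58) (6.00,-7.92) (4.28,9.23) (2.09,11.16)

t = z/height = 8.75/12 = 0.729167
s = 1 + (scale-1)·z/height = 1 + (2.3-1)·8.75/12 = 1.947917
θ = twist·z/height = -57°·8.75/12 = -41.5625° = -0.725402 rad
cos θ = 0.748232, sin θ = -0.663437 (intermediates below are computed at full precision and shown rounded to 5 d.p.)
v1: (-3.5,1) → rotate → (-1.95538,3.07026) → ×s → (-3.80891,5.98061) → (-3.81,5.98)
v2: (-3,-3.5) → rotate → (-4.56673,-0.62850) → ×s → (-8.89560,-1.22427) → (-8.90,-1.22)
v3: (1,-5) → rotate → (-2.56895,-4.40460) → ×s → (-5.00410,-8.57979) → (-5.00,-8.58)
v4: (5,-1) → rotate → (3.07773,-4.06542) → ×s → (5.99515,-7.91909) → (6.00,-7.92)
v5: (-1.5,5) → rotate → (2.19483,4.73632) → ×s → (4.27535,9.22595) → (4.28,9.23)
v6: (-3,5) → rotate → (1.07249,5.73147) → ×s → (2.08911,11.16443) → (2.09,11.16)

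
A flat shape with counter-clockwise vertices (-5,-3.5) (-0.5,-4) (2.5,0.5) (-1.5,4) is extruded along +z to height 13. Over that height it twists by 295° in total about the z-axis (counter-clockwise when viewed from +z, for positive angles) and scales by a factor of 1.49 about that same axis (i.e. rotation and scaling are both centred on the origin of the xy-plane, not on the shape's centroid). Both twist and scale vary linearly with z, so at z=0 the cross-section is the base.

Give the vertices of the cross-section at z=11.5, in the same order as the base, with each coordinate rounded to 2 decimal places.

Cross-section at z=11.5: (-3.83,7.87) (-5.55,1.61) (0.14,-3.65) (6.00,1.22)

t = z/height = 11.5/13 = 0.884615
s = 1 + (scale-1)·z/height = 1 + (1.49-1)·11.5/13 = 1.433462
θ = twist·z/height = 295°·11.5/13 = 260.9615° = 4.554638 rad
cos θ = -0.157097, sin θ = -0.987583 (intermediates below are computed at full precision and shown rounded to 5 d.p.)
v1: (-5,-3.5) → rotate → (-2.67105,5.48776) → ×s → (-3.82885,7.86649) → (-3.83,7.87)
v2: (-0.5,-4) → rotate → (-3.87178,1.12218) → ×s → (-5.55005,1.60860) → (-5.55,1.61)
v3: (2.5,0.5) → rotate → (0.10105,-2.54751) → ×s → (0.14485,-3.65175) → (0.14,-3.65)
v4: (-1.5,4) → rotate → (4.18598,0.85298) → ×s → (6.00044,1.22272) → (6.00,1.22)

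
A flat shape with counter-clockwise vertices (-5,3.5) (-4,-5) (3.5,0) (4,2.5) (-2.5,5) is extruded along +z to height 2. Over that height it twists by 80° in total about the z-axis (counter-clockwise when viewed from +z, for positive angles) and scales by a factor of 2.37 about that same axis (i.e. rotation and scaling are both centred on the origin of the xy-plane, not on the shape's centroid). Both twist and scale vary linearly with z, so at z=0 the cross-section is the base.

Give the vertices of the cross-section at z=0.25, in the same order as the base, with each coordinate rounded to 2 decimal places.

t = z/height = 0.25/2 = 0.125
s = 1 + (scale-1)·z/height = 1 + (2.37-1)·0.25/2 = 1.171250
θ = twist·z/height = 80°·0.25/2 = 10.0000° = 0.174533 rad
cos θ = 0.984808, sin θ = 0.173648 (intermediates below are computed at full precision and shown rounded to 5 d.p.)
v1: (-5,3.5) → rotate → (-5.53181,2.57859) → ×s → (-6.47913,3.02017) → (-6.48,3.02)
v2: (-4,-5) → rotate → (-3.07099,-5.61863) → ×s → (-3.59690,-6.58082) → (-3.60,-6.58)
v3: (3.5,0) → rotate → (3.44683,0.60777) → ×s → (4.03710,0.71185) → (4.04,0.71)
v4: (4,2.5) → rotate → (3.50511,3.15661) → ×s → (4.10536,3.69718) → (4.11,3.70)
v5: (-2.5,5) → rotate → (-3.33026,4.48992) → ×s → (-3.90057,5.25882) → (-3.90,5.26)

Cross-section at z=0.25: (-6.48,3.02) (-3.60,-6.58) (4.04,0.71) (4.11,3.70) (-3.90,5.26)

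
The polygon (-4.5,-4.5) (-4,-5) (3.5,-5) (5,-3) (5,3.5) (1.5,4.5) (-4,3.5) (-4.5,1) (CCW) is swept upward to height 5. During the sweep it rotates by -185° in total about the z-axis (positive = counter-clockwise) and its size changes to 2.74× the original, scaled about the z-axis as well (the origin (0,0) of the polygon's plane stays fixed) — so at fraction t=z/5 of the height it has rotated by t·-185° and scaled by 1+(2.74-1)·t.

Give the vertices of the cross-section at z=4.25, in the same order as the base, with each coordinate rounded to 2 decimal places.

Cross-section at z=4.25: (5.97,14.60) (4.35,15.27) (-12.79,8.08) (-14.31,2.07) (-8.08,-12.79) (0.88,-11.73) (12.50,-4.17) (11.25,2.03)

t = z/height = 4.25/5 = 0.85
s = 1 + (scale-1)·z/height = 1 + (2.74-1)·4.25/5 = 2.479000
θ = twist·z/height = -185°·4.25/5 = -157.2500° = -2.744530 rad
cos θ = -0.922201, sin θ = -0.386711 (intermediates below are computed at full precision and shown rounded to 5 d.p.)
v1: (-4.5,-4.5) → rotate → (2.40971,5.89010) → ×s → (5.97366,14.60157) → (5.97,14.60)
v2: (-4,-5) → rotate → (1.75525,6.15785) → ×s → (4.35126,15.26531) → (4.35,15.27)
v3: (3.5,-5) → rotate → (-5.16126,3.25752) → ×s → (-12.79476,8.07538) → (-12.79,8.08)
v4: (5,-3) → rotate → (-5.77114,0.83305) → ×s → (-14.30665,2.06513) → (-14.31,2.07)
v5: (5,3.5) → rotate → (-3.25752,-5.16126) → ×s → (-8.07538,-12.79476) → (-8.08,-12.79)
v6: (1.5,4.5) → rotate → (0.35690,-4.72997) → ×s → (0.88475,-11.72560) → (0.88,-11.73)
v7: (-4,3.5) → rotate → (5.04229,-1.68086) → ×s → (12.49984,-4.16685) → (12.50,-4.17)
v8: (-4.5,1) → rotate → (4.53662,0.81800) → ×s → (11.24627,2.02782) → (11.25,2.03)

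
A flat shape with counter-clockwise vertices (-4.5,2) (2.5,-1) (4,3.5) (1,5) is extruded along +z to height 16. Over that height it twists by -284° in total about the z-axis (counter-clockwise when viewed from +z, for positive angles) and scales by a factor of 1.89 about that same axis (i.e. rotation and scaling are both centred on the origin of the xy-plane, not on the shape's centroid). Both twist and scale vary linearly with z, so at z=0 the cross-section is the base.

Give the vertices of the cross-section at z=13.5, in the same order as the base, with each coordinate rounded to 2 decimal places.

t = z/height = 13.5/16 = 0.84375
s = 1 + (scale-1)·z/height = 1 + (1.89-1)·13.5/16 = 1.750938
θ = twist·z/height = -284°·13.5/16 = -239.6250° = -4.182245 rad
cos θ = -0.505657, sin θ = 0.862734 (intermediates below are computed at full precision and shown rounded to 5 d.p.)
v1: (-4.5,2) → rotate → (0.54999,-4.89362) → ×s → (0.96300,-8.56842) → (0.96,-8.57)
v2: (2.5,-1) → rotate → (-0.40141,2.66249) → ×s → (-0.70284,4.66186) → (-0.70,4.66)
v3: (4,3.5) → rotate → (-5.04220,1.68114) → ×s → (-8.82858,2.94357) → (-8.83,2.94)
v4: (1,5) → rotate → (-4.81933,-1.66555) → ×s → (-8.43834,-2.91628) → (-8.44,-2.92)

Cross-section at z=13.5: (0.96,-8.57) (-0.70,4.66) (-8.83,2.94) (-8.44,-2.92)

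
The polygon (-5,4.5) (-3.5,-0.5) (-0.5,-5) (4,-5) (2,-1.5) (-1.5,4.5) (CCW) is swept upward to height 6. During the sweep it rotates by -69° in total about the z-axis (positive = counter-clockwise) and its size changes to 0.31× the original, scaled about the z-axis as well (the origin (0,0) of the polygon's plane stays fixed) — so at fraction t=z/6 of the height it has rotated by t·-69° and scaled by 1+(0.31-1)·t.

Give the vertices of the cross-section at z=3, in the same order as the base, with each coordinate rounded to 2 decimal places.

t = z/height = 3/6 = 0.5
s = 1 + (scale-1)·z/height = 1 + (0.31-1)·3/6 = 0.655000
θ = twist·z/height = -69°·3/6 = -34.5000° = -0.602139 rad
cos θ = 0.824126, sin θ = -0.566406 (intermediates below are computed at full precision and shown rounded to 5 d.p.)
v1: (-5,4.5) → rotate → (-1.57180,6.54060) → ×s → (-1.02953,4.28409) → (-1.03,4.28)
v2: (-3.5,-0.5) → rotate → (-3.16764,1.57036) → ×s → (-2.07481,1.02858) → (-2.07,1.03)
v3: (-0.5,-5) → rotate → (-3.24409,-3.83743) → ×s → (-2.12488,-2.51352) → (-2.12,-2.51)
v4: (4,-5) → rotate → (0.46447,-6.38626) → ×s → (0.30423,-4.18300) → (0.30,-4.18)
v5: (2,-1.5) → rotate → (0.79864,-2.36900) → ×s → (0.52311,-1.55170) → (0.52,-1.55)
v6: (-1.5,4.5) → rotate → (1.31264,4.55818) → ×s → (0.85978,2.98561) → (0.86,2.99)

Cross-section at z=3: (-1.03,4.28) (-2.07,1.03) (-2.12,-2.51) (0.30,-4.18) (0.52,-1.55) (0.86,2.99)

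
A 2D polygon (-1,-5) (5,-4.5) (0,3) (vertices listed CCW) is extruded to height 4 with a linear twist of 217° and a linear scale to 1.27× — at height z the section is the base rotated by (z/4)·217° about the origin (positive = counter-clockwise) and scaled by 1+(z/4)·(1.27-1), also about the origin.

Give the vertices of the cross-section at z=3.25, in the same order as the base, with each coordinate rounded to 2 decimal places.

Cross-section at z=3.25: (1.61,6.01) (-5.73,5.87) (-0.24,-3.65)

t = z/height = 3.25/4 = 0.8125
s = 1 + (scale-1)·z/height = 1 + (1.27-1)·3.25/4 = 1.219375
θ = twist·z/height = 217°·3.25/4 = 176.3125° = 3.077234 rad
cos θ = -0.997930, sin θ = 0.064315 (intermediates below are computed at full precision and shown rounded to 5 d.p.)
v1: (-1,-5) → rotate → (1.31950,4.92533) → ×s → (1.60897,6.00583) → (1.61,6.01)
v2: (5,-4.5) → rotate → (-4.70023,4.81226) → ×s → (-5.73135,5.86795) → (-5.73,5.87)
v3: (0,3) → rotate → (-0.19294,-2.99379) → ×s → (-0.23527,-3.65055) → (-0.24,-3.65)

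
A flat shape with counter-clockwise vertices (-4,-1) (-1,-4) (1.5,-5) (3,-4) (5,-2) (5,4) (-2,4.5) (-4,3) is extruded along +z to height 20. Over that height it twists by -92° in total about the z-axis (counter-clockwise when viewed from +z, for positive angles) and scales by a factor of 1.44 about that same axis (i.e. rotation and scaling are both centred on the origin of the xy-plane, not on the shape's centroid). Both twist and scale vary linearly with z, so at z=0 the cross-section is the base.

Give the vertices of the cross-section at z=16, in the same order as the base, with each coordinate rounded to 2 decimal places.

Cross-section at z=16: (-2.82,4.81) (-5.57,-0.23) (-5.91,-3.85) (-4.04,-5.42) (-0.69,-7.25) (7.10,-4.96) (5.07,4.31) (2.36,6.33)

t = z/height = 16/20 = 0.8
s = 1 + (scale-1)·z/height = 1 + (1.44-1)·16/20 = 1.352000
θ = twist·z/height = -92°·16/20 = -73.6000° = -1.284562 rad
cos θ = 0.282341, sin θ = -0.959314 (intermediates below are computed at full precision and shown rounded to 5 d.p.)
v1: (-4,-1) → rotate → (-2.08868,3.55491) → ×s → (-2.82390,4.80624) → (-2.82,4.81)
v2: (-1,-4) → rotate → (-4.11960,-0.17005) → ×s → (-5.56970,-0.22991) → (-5.57,-0.23)
v3: (1.5,-5) → rotate → (-4.37306,-2.85068) → ×s → (-5.91237,-3.85412) → (-5.91,-3.85)
v4: (3,-4) → rotate → (-2.99023,-4.00731) → ×s → (-4.04279,-5.41788) → (-4.04,-5.42)
v5: (5,-2) → rotate → (-0.50692,-5.36125) → ×s → (-0.68536,-7.24841) → (-0.69,-7.25)
v6: (5,4) → rotate → (5.24896,-3.66720) → ×s → (7.09660,-4.95806) → (7.10,-4.96)
v7: (-2,4.5) → rotate → (3.75223,3.18916) → ×s → (5.07301,4.31175) → (5.07,4.31)
v8: (-4,3) → rotate → (1.74858,4.68428) → ×s → (2.36407,6.33315) → (2.36,6.33)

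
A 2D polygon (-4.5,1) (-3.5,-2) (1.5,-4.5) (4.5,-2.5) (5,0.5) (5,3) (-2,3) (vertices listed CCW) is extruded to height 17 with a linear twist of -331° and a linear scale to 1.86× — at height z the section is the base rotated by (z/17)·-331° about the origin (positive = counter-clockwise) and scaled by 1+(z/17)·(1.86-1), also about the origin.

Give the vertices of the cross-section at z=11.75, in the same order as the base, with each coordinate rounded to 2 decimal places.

Cross-section at z=11.75: (3.53,-6.45) (6.08,-2.10) (3.82,6.53) (-1.73,8.02) (-5.85,5.47) (-8.85,2.84) (-1.50,-5.55)

t = z/height = 11.75/17 = 0.691176
s = 1 + (scale-1)·z/height = 1 + (1.86-1)·11.75/17 = 1.594412
θ = twist·z/height = -331°·11.75/17 = -228.7794° = -3.992954 rad
cos θ = -0.658960, sin θ = 0.752178 (intermediates below are computed at full precision and shown rounded to 5 d.p.)
v1: (-4.5,1) → rotate → (2.21314,-4.04376) → ×s → (3.52866,-6.44742) → (3.53,-6.45)
v2: (-3.5,-2) → rotate → (3.81072,-1.31470) → ×s → (6.07585,-2.09618) → (6.08,-2.10)
v3: (1.5,-4.5) → rotate → (2.39636,4.09359) → ×s → (3.82079,6.52686) → (3.82,6.53)
v4: (4.5,-2.5) → rotate → (-1.08487,5.03220) → ×s → (-1.72974,8.02340) → (-1.73,8.02)
v5: (5,0.5) → rotate → (-3.67089,3.43141) → ×s → (-5.85291,5.47108) → (-5.85,5.47)
v6: (5,3) → rotate → (-5.55133,1.78401) → ×s → (-8.85111,2.84445) → (-8.85,2.84)
v7: (-2,3) → rotate → (-0.93861,-3.48124) → ×s → (-1.49654,-5.55052) → (-1.50,-5.55)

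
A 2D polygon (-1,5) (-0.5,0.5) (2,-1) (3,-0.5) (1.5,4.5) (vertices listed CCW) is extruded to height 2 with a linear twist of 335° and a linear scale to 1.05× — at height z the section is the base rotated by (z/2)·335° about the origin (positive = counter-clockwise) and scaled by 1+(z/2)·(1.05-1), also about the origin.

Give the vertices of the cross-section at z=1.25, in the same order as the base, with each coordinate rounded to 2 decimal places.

Cross-section at z=1.25: (3.43,-3.99) (0.70,-0.20) (-2.30,-0.11) (-2.95,-1.07) (0.93,-4.80)

t = z/height = 1.25/2 = 0.625
s = 1 + (scale-1)·z/height = 1 + (1.05-1)·1.25/2 = 1.031250
θ = twist·z/height = 335°·1.25/2 = 209.3750° = 3.654283 rad
cos θ = -0.871428, sin θ = -0.490524 (intermediates below are computed at full precision and shown rounded to 5 d.p.)
v1: (-1,5) → rotate → (3.32405,-3.86662) → ×s → (3.42792,-3.98745) → (3.43,-3.99)
v2: (-0.5,0.5) → rotate → (0.68098,-0.19045) → ×s → (0.70226,-0.19640) → (0.70,-0.20)
v3: (2,-1) → rotate → (-2.23338,-0.10962) → ×s → (-2.30317,-0.11304) → (-2.30,-0.11)
v4: (3,-0.5) → rotate → (-2.85955,-1.03586) → ×s → (-2.94891,-1.06823) → (-2.95,-1.07)
v5: (1.5,4.5) → rotate → (0.90021,-4.65721) → ×s → (0.92835,-4.80275) → (0.93,-4.80)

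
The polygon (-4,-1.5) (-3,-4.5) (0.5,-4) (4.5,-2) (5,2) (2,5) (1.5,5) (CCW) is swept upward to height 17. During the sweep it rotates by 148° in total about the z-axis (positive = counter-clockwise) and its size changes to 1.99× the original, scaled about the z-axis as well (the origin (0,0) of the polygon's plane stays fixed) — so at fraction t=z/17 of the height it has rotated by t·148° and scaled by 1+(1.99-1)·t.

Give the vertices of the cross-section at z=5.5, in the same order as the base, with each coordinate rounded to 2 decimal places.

t = z/height = 5.5/17 = 0.323529
s = 1 + (scale-1)·z/height = 1 + (1.99-1)·5.5/17 = 1.320294
θ = twist·z/height = 148°·5.5/17 = 47.8824° = 0.835705 rad
cos θ = 0.670655, sin θ = 0.741769 (intermediates below are computed at full precision and shown rounded to 5 d.p.)
v1: (-4,-1.5) → rotate → (-1.56997,-3.97306) → ×s → (-2.07282,-5.24561) → (-2.07,-5.25)
v2: (-3,-4.5) → rotate → (1.32600,-5.24326) → ×s → (1.75071,-6.92264) → (1.75,-6.92)
v3: (0.5,-4) → rotate → (3.30240,-2.31174) → ×s → (4.36015,-3.05217) → (4.36,-3.05)
v4: (4.5,-2) → rotate → (4.50149,1.99665) → ×s → (5.94329,2.63617) → (5.94,2.64)
v5: (5,2) → rotate → (1.86974,5.05016) → ×s → (2.46860,6.66769) → (2.47,6.67)
v6: (2,5) → rotate → (-2.36754,4.83681) → ×s → (-3.12584,6.38602) → (-3.13,6.39)
v7: (1.5,5) → rotate → (-2.70286,4.46593) → ×s → (-3.56858,5.89634) → (-3.57,5.90)

Cross-section at z=5.5: (-2.07,-5.25) (1.75,-6.92) (4.36,-3.05) (5.94,2.64) (2.47,6.67) (-3.13,6.39) (-3.57,5.90)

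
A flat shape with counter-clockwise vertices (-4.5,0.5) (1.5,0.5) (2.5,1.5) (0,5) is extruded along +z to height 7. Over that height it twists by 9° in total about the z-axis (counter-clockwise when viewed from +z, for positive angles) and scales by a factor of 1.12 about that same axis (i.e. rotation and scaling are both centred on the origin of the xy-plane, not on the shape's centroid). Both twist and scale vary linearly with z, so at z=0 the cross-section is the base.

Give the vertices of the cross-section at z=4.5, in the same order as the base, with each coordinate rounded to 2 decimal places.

Cross-section at z=4.5: (-4.88,0.05) (1.55,0.70) (2.52,1.88) (-0.54,5.36)

t = z/height = 4.5/7 = 0.642857
s = 1 + (scale-1)·z/height = 1 + (1.12-1)·4.5/7 = 1.077143
θ = twist·z/height = 9°·4.5/7 = 5.7857° = 0.100980 rad
cos θ = 0.994906, sin θ = 0.100808 (intermediates below are computed at full precision and shown rounded to 5 d.p.)
v1: (-4.5,0.5) → rotate → (-4.52748,0.04382) → ×s → (-4.87674,0.04720) → (-4.88,0.05)
v2: (1.5,0.5) → rotate → (1.44195,0.64867) → ×s → (1.55319,0.69871) → (1.55,0.70)
v3: (2.5,1.5) → rotate → (2.33605,1.74438) → ×s → (2.51626,1.87895) → (2.52,1.88)
v4: (0,5) → rotate → (-0.50404,4.97453) → ×s → (-0.54292,5.35828) → (-0.54,5.36)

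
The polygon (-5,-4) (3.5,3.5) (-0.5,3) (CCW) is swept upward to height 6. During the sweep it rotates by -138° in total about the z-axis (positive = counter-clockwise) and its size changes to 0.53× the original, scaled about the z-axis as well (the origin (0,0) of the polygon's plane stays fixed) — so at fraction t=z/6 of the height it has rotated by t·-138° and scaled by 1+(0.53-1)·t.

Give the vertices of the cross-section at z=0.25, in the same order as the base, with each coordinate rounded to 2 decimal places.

Cross-section at z=0.25: (-5.27,-3.41) (3.76,3.07) (-0.19,2.98)

t = z/height = 0.25/6 = 0.0416667
s = 1 + (scale-1)·z/height = 1 + (0.53-1)·0.25/6 = 0.980417
θ = twist·z/height = -138°·0.25/6 = -5.7500° = -0.100356 rad
cos θ = 0.994969, sin θ = -0.100188 (intermediates below are computed at full precision and shown rounded to 5 d.p.)
v1: (-5,-4) → rotate → (-5.37559,-3.47893) → ×s → (-5.27032,-3.41080) → (-5.27,-3.41)
v2: (3.5,3.5) → rotate → (3.83305,3.13173) → ×s → (3.75798,3.07040) → (3.76,3.07)
v3: (-0.5,3) → rotate → (-0.19692,3.03500) → ×s → (-0.19306,2.97556) → (-0.19,2.98)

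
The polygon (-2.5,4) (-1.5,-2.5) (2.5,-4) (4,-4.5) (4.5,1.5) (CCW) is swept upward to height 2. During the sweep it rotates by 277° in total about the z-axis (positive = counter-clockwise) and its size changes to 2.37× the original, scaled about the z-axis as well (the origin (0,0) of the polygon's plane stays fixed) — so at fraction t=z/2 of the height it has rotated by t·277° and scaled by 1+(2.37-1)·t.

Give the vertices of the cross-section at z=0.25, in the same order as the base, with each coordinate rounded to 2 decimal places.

Cross-section at z=0.25: (-5.07,2.19) (0.22,-3.41) (5.07,-2.19) (6.85,-1.68) (3.34,4.44)

t = z/height = 0.25/2 = 0.125
s = 1 + (scale-1)·z/height = 1 + (2.37-1)·0.25/2 = 1.171250
θ = twist·z/height = 277°·0.25/2 = 34.6250° = 0.604320 rad
cos θ = 0.822889, sin θ = 0.568203 (intermediates below are computed at full precision and shown rounded to 5 d.p.)
v1: (-2.5,4) → rotate → (-4.33003,1.87105) → ×s → (-5.07155,2.19146) → (-5.07,2.19)
v2: (-1.5,-2.5) → rotate → (0.18617,-2.90953) → ×s → (0.21806,-3.40778) → (0.22,-3.41)
v3: (2.5,-4) → rotate → (4.33003,-1.87105) → ×s → (5.07155,-2.19146) → (5.07,-2.19)
v4: (4,-4.5) → rotate → (5.84847,-1.43019) → ×s → (6.85002,-1.67511) → (6.85,-1.68)
v5: (4.5,1.5) → rotate → (2.85069,3.79125) → ×s → (3.33888,4.44050) → (3.34,4.44)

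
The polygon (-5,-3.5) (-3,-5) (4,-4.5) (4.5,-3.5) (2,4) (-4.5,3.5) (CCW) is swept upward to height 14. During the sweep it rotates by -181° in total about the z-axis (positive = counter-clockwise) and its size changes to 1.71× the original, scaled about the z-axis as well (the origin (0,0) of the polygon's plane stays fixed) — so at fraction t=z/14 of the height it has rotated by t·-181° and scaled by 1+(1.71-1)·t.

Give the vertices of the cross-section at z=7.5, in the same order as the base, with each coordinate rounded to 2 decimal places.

Cross-section at z=7.5: (-3.96,7.44) (-6.35,4.95) (-6.84,-4.73) (-5.55,-5.58) (5.15,-3.41) (5.55,5.58)

t = z/height = 7.5/14 = 0.535714
s = 1 + (scale-1)·z/height = 1 + (1.71-1)·7.5/14 = 1.380357
θ = twist·z/height = -181°·7.5/14 = -96.9643° = -1.692346 rad
cos θ = -0.121251, sin θ = -0.992622 (intermediates below are computed at full precision and shown rounded to 5 d.p.)
v1: (-5,-3.5) → rotate → (-2.86792,5.38749) → ×s → (-3.95876,7.43666) → (-3.96,7.44)
v2: (-3,-5) → rotate → (-4.59936,3.58412) → ×s → (-6.34876,4.94736) → (-6.35,4.95)
v3: (4,-4.5) → rotate → (-4.95180,-3.42486) → ×s → (-6.83525,-4.72753) → (-6.84,-4.73)
v4: (4.5,-3.5) → rotate → (-4.01980,-4.04242) → ×s → (-5.54877,-5.57999) → (-5.55,-5.58)
v5: (2,4) → rotate → (3.72799,-2.47025) → ×s → (5.14595,-3.40982) → (5.15,-3.41)
v6: (-4.5,3.5) → rotate → (4.01980,4.04242) → ×s → (5.54877,5.57999) → (5.55,5.58)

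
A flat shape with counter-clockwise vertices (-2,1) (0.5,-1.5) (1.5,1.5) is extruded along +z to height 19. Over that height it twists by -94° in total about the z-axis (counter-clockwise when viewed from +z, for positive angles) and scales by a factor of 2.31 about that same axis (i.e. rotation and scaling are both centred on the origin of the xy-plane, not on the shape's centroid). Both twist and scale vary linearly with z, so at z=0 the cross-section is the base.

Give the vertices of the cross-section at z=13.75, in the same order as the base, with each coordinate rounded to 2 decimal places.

Cross-section at z=13.75: (0.35,4.34) (-2.35,-2.00) (3.80,-1.62)

t = z/height = 13.75/19 = 0.723684
s = 1 + (scale-1)·z/height = 1 + (2.31-1)·13.75/19 = 1.948026
θ = twist·z/height = -94°·13.75/19 = -68.0263° = -1.187283 rad
cos θ = 0.374181, sin θ = -0.927356 (intermediates below are computed at full precision and shown rounded to 5 d.p.)
v1: (-2,1) → rotate → (0.17899,2.22889) → ×s → (0.34869,4.34194) → (0.35,4.34)
v2: (0.5,-1.5) → rotate → (-1.20394,-1.02495) → ×s → (-2.34531,-1.99663) → (-2.35,-2.00)
v3: (1.5,1.5) → rotate → (1.95230,-0.82976) → ×s → (3.80314,-1.61640) → (3.80,-1.62)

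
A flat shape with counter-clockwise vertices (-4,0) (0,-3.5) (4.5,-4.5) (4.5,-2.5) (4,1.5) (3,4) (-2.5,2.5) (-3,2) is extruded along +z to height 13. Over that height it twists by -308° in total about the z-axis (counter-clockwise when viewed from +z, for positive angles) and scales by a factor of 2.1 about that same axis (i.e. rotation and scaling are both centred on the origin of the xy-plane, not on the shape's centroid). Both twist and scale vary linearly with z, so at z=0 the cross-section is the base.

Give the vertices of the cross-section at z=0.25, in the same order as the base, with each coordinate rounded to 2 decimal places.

t = z/height = 0.25/13 = 0.0192308
s = 1 + (scale-1)·z/height = 1 + (2.1-1)·0.25/13 = 1.021154
θ = twist·z/height = -308°·0.25/13 = -5.9231° = -0.103377 rad
cos θ = 0.994661, sin θ = -0.103193 (intermediates below are computed at full precision and shown rounded to 5 d.p.)
v1: (-4,0) → rotate → (-3.97865,0.41277) → ×s → (-4.06281,0.42150) → (-4.06,0.42)
v2: (0,-3.5) → rotate → (-0.36118,-3.48131) → ×s → (-0.36882,-3.55496) → (-0.37,-3.55)
v3: (4.5,-4.5) → rotate → (4.01161,-4.94035) → ×s → (4.09647,-5.04485) → (4.10,-5.04)
v4: (4.5,-2.5) → rotate → (4.21799,-2.95102) → ×s → (4.30722,-3.01345) → (4.31,-3.01)
v5: (4,1.5) → rotate → (4.13344,1.07922) → ×s → (4.22087,1.10205) → (4.22,1.10)
v6: (3,4) → rotate → (3.39676,3.66907) → ×s → (3.46861,3.74668) → (3.47,3.75)
v7: (-2.5,2.5) → rotate → (-2.22867,2.74464) → ×s → (-2.27582,2.80270) → (-2.28,2.80)
v8: (-3,2) → rotate → (-2.77760,2.29890) → ×s → (-2.83635,2.34753) → (-2.84,2.35)

Cross-section at z=0.25: (-4.06,0.42) (-0.37,-3.55) (4.10,-5.04) (4.31,-3.01) (4.22,1.10) (3.47,3.75) (-2.28,2.80) (-2.84,2.35)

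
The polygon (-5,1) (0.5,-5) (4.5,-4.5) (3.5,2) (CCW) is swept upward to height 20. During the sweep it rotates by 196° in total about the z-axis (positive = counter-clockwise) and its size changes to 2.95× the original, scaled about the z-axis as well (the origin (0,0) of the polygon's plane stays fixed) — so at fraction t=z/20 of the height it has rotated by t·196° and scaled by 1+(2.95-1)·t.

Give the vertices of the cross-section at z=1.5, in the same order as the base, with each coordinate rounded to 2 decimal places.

t = z/height = 1.5/20 = 0.075
s = 1 + (scale-1)·z/height = 1 + (2.95-1)·1.5/20 = 1.146250
θ = twist·z/height = 196°·1.5/20 = 14.7000° = 0.256563 rad
cos θ = 0.967268, sin θ = 0.253758 (intermediates below are computed at full precision and shown rounded to 5 d.p.)
v1: (-5,1) → rotate → (-5.09010,-0.30152) → ×s → (-5.83452,-0.34562) → (-5.83,-0.35)
v2: (0.5,-5) → rotate → (1.75242,-4.70946) → ×s → (2.00872,-5.39822) → (2.01,-5.40)
v3: (4.5,-4.5) → rotate → (5.49462,-3.21079) → ×s → (6.29820,-3.68037) → (6.30,-3.68)
v4: (3.5,2) → rotate → (2.87792,2.82269) → ×s → (3.29882,3.23551) → (3.30,3.24)

Cross-section at z=1.5: (-5.83,-0.35) (2.01,-5.40) (6.30,-3.68) (3.30,3.24)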